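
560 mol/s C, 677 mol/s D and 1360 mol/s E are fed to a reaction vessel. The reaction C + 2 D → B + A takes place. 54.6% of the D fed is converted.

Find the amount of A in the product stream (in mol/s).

D reacted = 0.546 × 677 = 369.6 mol/s; ν_D = −2, so ξ = 369.6/2 = 184.8 mol/s.
Outlet amounts (n = n₀ + ν ξ):
  C: 560 − 1(184.8) = 375.2
  D: 677 − 2(184.8) = 307.4
  B: 0 + 1(184.8) = 184.8
  A: 0 + 1(184.8) = 184.8
  E: 1360 (inert)

185 mol/s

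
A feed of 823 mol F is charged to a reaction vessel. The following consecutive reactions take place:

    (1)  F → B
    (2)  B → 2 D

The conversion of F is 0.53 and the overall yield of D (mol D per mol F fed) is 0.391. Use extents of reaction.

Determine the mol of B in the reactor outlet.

275 mol

Conversion of F: F consumed = 1ξ₁ = 0.53 × 823 → ξ₁ = 436.2 mol.
Yield of D: 2ξ₂ / 823 = 0.391 → ξ₂ = 160.9 mol.
Outlet amounts (n = n₀ + Σ ν·ξ):
  F: 823 − 1(436.2) = 386.8
  B: 0 + 1(436.2) − 1(160.9) = 275.3
  D: 0 + 2(160.9) = 321.8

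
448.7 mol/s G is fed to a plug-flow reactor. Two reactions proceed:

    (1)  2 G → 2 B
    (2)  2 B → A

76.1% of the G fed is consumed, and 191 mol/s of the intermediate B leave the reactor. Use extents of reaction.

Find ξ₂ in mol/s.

Conversion of G: G consumed = 2ξ₁ = 0.761 × 448.7 → ξ₁ = 170.7 mol/s.
B balance: n_B = 0 + 2ξ₁ − 2ξ₂ = 191 → ξ₂ = (2·170.7 − 191)/2 = 75.23 mol/s.
Outlet amounts (n = n₀ + Σ ν·ξ):
  G: 448.7 − 2(170.7) = 107.2
  B: 0 + 2(170.7) − 2(75.23) = 191
  A: 0 + 1(75.23) = 75.23

ξ₂ = 75.2 mol/s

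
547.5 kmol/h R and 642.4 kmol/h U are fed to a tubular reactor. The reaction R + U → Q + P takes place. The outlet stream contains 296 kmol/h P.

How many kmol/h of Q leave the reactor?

296 kmol/h

For P: n = n₀ + 1ξ → 296 = 0 + 1ξ, giving ξ = 296 kmol/h.
Outlet amounts (n = n₀ + ν ξ):
  R: 547.5 − 1(296) = 251.5
  U: 642.4 − 1(296) = 346.4
  Q: 0 + 1(296) = 296
  P: 0 + 1(296) = 296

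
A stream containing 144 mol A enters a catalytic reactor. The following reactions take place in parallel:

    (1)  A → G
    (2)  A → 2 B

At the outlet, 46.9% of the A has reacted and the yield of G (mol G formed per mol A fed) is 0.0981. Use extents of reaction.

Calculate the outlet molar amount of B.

107 mol

Yield of G: 1ξ₁ / 144 = 0.0981 → ξ₁ = 14.13 mol.
Conversion of A: 1ξ₁ + 1ξ₂ = 0.469 × 144 = 67.54 → ξ₂ = 53.41 mol.
Outlet amounts (n = n₀ + Σ ν·ξ):
  A: 144 − 1(14.13) − 1(53.41) = 76.46
  G: 0 + 1(14.13) = 14.13
  B: 0 + 2(53.41) = 106.8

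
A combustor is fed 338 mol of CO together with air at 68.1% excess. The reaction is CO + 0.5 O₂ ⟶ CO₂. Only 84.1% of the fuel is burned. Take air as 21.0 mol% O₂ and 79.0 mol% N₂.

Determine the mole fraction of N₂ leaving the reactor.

0.69

Stoichiometric O₂ = 0.5 × 338 = 169 mol; O₂ fed = 169 × 1.681 = 284.1 mol.
N₂ fed = 284.1 × 79/21 = 1069 mol.
Fuel reacted = 0.841 × 338 → ξ = 284.3 mol.
Outlet (n = n₀ + ν ξ):
  CO: 338 − 1(284.3) = 53.74
  O₂: 284.1 − 0.5(284.3) = 142
  N₂: 1069 (inert)
  CO₂: 0 + 1(284.3) = 284.3
Total out = 1549 mol; y_N₂ = 1069 / 1549 = 0.6901.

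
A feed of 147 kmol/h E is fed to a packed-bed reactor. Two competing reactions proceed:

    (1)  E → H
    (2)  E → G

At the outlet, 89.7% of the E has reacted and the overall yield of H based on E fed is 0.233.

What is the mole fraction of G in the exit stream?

0.664

Yield of H: 1ξ₁ / 147 = 0.233 → ξ₁ = 34.25 kmol/h.
Conversion of E: 1ξ₁ + 1ξ₂ = 0.897 × 147 = 131.9 → ξ₂ = 97.61 kmol/h.
Outlet amounts (n = n₀ + Σ ν·ξ):
  E: 147 − 1(34.25) − 1(97.61) = 15.14
  H: 0 + 1(34.25) = 34.25
  G: 0 + 1(97.61) = 97.61
Total out = 147 kmol/h; y_G = 97.61 / 147 = 0.664.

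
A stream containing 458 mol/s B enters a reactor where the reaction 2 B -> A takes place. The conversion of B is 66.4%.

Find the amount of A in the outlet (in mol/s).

B reacted = 0.664 × 458 = 304.1 mol/s; ν_B = −2, so ξ = 304.1/2 = 152.1 mol/s.
Outlet amounts (n = n₀ + ν ξ):
  B: 458 − 2(152.1) = 153.9
  A: 0 + 1(152.1) = 152.1

152 mol/s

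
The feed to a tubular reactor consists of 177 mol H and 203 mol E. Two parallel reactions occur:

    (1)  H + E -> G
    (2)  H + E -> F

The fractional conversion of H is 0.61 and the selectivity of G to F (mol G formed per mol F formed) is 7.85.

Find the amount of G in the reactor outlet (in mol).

95.8 mol

Conversion of H: H consumed = 0.61 × 177 = 108 mol = 1ξ₁ + 1ξ₂.
Selectivity: 1ξ₁ / (1ξ₂) = 7.85 → ξ₁ = 7.85 ξ₂.
Substitute: (1·7.85 + 1) ξ₂ = 108 → ξ₂ = 12.2 mol, ξ₁ = 95.77 mol.
Outlet amounts (n = n₀ + Σ ν·ξ):
  H: 177 − 1(95.77) − 1(12.2) = 69.03
  E: 203 − 1(95.77) − 1(12.2) = 95.03
  G: 0 + 1(95.77) = 95.77
  F: 0 + 1(12.2) = 12.2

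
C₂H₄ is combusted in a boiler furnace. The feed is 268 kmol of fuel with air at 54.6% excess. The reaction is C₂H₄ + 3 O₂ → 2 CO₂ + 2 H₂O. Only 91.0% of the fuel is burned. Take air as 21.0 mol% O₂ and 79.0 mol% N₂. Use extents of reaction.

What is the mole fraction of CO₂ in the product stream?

0.0788

Stoichiometric O₂ = 3 × 268 = 804 kmol; O₂ fed = 804 × 1.546 = 1243 kmol.
N₂ fed = 1243 × 79/21 = 4676 kmol.
Fuel reacted = 0.91 × 268 → ξ = 243.9 kmol.
Outlet (n = n₀ + ν ξ):
  C₂H₄: 268 − 1(243.9) = 24.12
  O₂: 1243 − 3(243.9) = 511.3
  N₂: 4676 (inert)
  CO₂: 0 + 2(243.9) = 487.8
  H₂O: 0 + 2(243.9) = 487.8
Total out = 6187 kmol; y_CO₂ = 487.8 / 6187 = 0.07884.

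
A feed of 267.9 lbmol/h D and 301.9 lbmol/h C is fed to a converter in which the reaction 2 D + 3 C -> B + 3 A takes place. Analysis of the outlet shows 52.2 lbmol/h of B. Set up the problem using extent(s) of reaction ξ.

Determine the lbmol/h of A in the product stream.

For B: n = n₀ + 1ξ → 52.2 = 0 + 1ξ, giving ξ = 52.2 lbmol/h.
Outlet amounts (n = n₀ + ν ξ):
  D: 267.9 − 2(52.2) = 163.5
  C: 301.9 − 3(52.2) = 145.3
  B: 0 + 1(52.2) = 52.2
  A: 0 + 3(52.2) = 156.6

157 lbmol/h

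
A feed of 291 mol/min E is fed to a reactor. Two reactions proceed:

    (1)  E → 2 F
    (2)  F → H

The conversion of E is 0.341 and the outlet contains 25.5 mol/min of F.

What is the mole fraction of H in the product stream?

0.443

Conversion of E: E consumed = 1ξ₁ = 0.341 × 291 → ξ₁ = 99.23 mol/min.
F balance: n_F = 0 + 2ξ₁ − 1ξ₂ = 25.5 → ξ₂ = (2·99.23 − 25.5)/1 = 173 mol/min.
Outlet amounts (n = n₀ + Σ ν·ξ):
  E: 291 − 1(99.23) = 191.8
  F: 0 + 2(99.23) − 1(173) = 25.5
  H: 0 + 1(173) = 173
Total out = 390.2 mol/min; y_H = 173 / 390.2 = 0.4432.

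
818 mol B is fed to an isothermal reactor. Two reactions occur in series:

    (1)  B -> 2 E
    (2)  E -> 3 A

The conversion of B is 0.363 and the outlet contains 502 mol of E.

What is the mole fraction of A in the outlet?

0.212

Conversion of B: B consumed = 1ξ₁ = 0.363 × 818 → ξ₁ = 296.9 mol.
E balance: n_E = 0 + 2ξ₁ − 1ξ₂ = 502 → ξ₂ = (2·296.9 − 502)/1 = 91.87 mol.
Outlet amounts (n = n₀ + Σ ν·ξ):
  B: 818 − 1(296.9) = 521.1
  E: 0 + 2(296.9) − 1(91.87) = 502
  A: 0 + 3(91.87) = 275.6
Total out = 1299 mol; y_A = 275.6 / 1299 = 0.2122.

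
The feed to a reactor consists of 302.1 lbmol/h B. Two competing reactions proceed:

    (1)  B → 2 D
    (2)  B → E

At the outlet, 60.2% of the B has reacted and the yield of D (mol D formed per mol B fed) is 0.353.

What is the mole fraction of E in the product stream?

0.362

Yield of D: 2ξ₁ / 302.1 = 0.353 → ξ₁ = 53.32 lbmol/h.
Conversion of B: 1ξ₁ + 1ξ₂ = 0.602 × 302.1 = 181.9 → ξ₂ = 128.5 lbmol/h.
Outlet amounts (n = n₀ + Σ ν·ξ):
  B: 302.1 − 1(53.32) − 1(128.5) = 120.2
  D: 0 + 2(53.32) = 106.6
  E: 0 + 1(128.5) = 128.5
Total out = 355.4 lbmol/h; y_E = 128.5 / 355.4 = 0.3617.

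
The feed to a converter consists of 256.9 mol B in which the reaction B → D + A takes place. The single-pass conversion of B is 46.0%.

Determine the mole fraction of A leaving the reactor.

B reacted = 0.46 × 256.9 = 118.2 mol; ν_B = −1, so ξ = 118.2/1 = 118.2 mol.
Outlet amounts (n = n₀ + ν ξ):
  B: 256.9 − 1(118.2) = 138.7
  D: 0 + 1(118.2) = 118.2
  A: 0 + 1(118.2) = 118.2
Total out = 375.1 mol; y_A = 118.2 / 375.1 = 0.3151.

0.315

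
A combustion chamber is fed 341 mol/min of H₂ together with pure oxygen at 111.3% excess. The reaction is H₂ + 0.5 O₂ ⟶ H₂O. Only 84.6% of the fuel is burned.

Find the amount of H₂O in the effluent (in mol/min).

Stoichiometric O₂ = 0.5 × 341 = 170.5 mol/min; O₂ fed = 170.5 × 2.113 = 360.3 mol/min.
Fuel reacted = 0.846 × 341 → ξ = 288.5 mol/min.
Outlet (n = n₀ + ν ξ):
  H₂: 341 − 1(288.5) = 52.51
  O₂: 360.3 − 0.5(288.5) = 216
  H₂O: 0 + 1(288.5) = 288.5

288 mol/min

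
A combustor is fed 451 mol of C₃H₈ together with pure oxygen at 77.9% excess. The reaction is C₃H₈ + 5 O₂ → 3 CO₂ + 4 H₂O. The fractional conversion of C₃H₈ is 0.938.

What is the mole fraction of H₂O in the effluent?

Stoichiometric O₂ = 5 × 451 = 2255 mol; O₂ fed = 2255 × 1.779 = 4012 mol.
Fuel reacted = 0.938 × 451 → ξ = 423 mol.
Outlet (n = n₀ + ν ξ):
  C₃H₈: 451 − 1(423) = 27.96
  O₂: 4012 − 5(423) = 1896
  CO₂: 0 + 3(423) = 1269
  H₂O: 0 + 4(423) = 1692
Total out = 4886 mol; y_H₂O = 1692 / 4886 = 0.3463.

0.346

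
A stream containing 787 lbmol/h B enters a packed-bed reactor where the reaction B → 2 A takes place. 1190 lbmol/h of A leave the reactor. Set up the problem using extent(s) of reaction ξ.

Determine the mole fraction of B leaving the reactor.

For A: n = n₀ + 2ξ → 1190 = 0 + 2ξ, giving ξ = 595 lbmol/h.
Outlet amounts (n = n₀ + ν ξ):
  B: 787 − 1(595) = 192
  A: 0 + 2(595) = 1190
Total out = 1382 lbmol/h; y_B = 192 / 1382 = 0.1389.

0.139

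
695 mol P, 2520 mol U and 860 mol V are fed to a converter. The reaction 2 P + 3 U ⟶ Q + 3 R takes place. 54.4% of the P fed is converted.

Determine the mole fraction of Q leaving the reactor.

P reacted = 0.544 × 695 = 378.1 mol; ν_P = −2, so ξ = 378.1/2 = 189 mol.
Outlet amounts (n = n₀ + ν ξ):
  P: 695 − 2(189) = 316.9
  U: 2520 − 3(189) = 1953
  Q: 0 + 1(189) = 189
  R: 0 + 3(189) = 567.1
  V: 860 (inert)
Total out = 3886 mol; y_Q = 189 / 3886 = 0.04865.

0.0486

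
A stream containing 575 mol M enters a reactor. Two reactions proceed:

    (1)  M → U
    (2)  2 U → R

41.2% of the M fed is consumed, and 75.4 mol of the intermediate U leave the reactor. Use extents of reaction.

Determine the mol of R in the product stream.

Conversion of M: M consumed = 1ξ₁ = 0.412 × 575 → ξ₁ = 236.9 mol.
U balance: n_U = 0 + 1ξ₁ − 2ξ₂ = 75.4 → ξ₂ = (1·236.9 − 75.4)/2 = 80.75 mol.
Outlet amounts (n = n₀ + Σ ν·ξ):
  M: 575 − 1(236.9) = 338.1
  U: 0 + 1(236.9) − 2(80.75) = 75.4
  R: 0 + 1(80.75) = 80.75

80.7 mol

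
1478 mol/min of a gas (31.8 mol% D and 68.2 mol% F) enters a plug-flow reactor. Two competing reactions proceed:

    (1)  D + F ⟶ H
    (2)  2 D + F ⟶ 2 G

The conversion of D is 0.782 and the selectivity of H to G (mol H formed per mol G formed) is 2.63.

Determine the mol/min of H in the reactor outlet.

266 mol/min

Conversion of D: D consumed = 0.782 × 470 = 367.5 mol/min = 1ξ₁ + 2ξ₂.
Selectivity: 1ξ₁ / (2ξ₂) = 2.63 → ξ₁ = 5.26 ξ₂.
Substitute: (1·5.26 + 2) ξ₂ = 367.5 → ξ₂ = 50.63 mol/min, ξ₁ = 266.3 mol/min.
Outlet amounts (n = n₀ + Σ ν·ξ):
  D: 470 − 1(266.3) − 2(50.63) = 102.5
  F: 1008 − 1(266.3) − 1(50.63) = 691.1
  H: 0 + 1(266.3) = 266.3
  G: 0 + 2(50.63) = 101.3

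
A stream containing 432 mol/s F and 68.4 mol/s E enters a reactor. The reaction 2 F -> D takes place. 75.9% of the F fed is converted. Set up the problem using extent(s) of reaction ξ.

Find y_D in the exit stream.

0.487

F reacted = 0.759 × 432 = 327.9 mol/s; ν_F = −2, so ξ = 327.9/2 = 163.9 mol/s.
Outlet amounts (n = n₀ + ν ξ):
  F: 432 − 2(163.9) = 104.1
  D: 0 + 1(163.9) = 163.9
  E: 68.4 (inert)
Total out = 336.5 mol/s; y_D = 163.9 / 336.5 = 0.4873.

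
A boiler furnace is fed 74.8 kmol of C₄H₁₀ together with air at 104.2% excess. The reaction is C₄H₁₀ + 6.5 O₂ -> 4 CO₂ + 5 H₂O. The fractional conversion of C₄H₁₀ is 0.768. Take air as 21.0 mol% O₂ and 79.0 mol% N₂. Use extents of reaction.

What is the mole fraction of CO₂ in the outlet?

Stoichiometric O₂ = 6.5 × 74.8 = 486.2 kmol; O₂ fed = 486.2 × 2.042 = 992.8 kmol.
N₂ fed = 992.8 × 79/21 = 3735 kmol.
Fuel reacted = 0.768 × 74.8 → ξ = 57.45 kmol.
Outlet (n = n₀ + ν ξ):
  C₄H₁₀: 74.8 − 1(57.45) = 17.35
  O₂: 992.8 − 6.5(57.45) = 619.4
  N₂: 3735 (inert)
  CO₂: 0 + 4(57.45) = 229.8
  H₂O: 0 + 5(57.45) = 287.2
Total out = 4889 kmol; y_CO₂ = 229.8 / 4889 = 0.047.

0.047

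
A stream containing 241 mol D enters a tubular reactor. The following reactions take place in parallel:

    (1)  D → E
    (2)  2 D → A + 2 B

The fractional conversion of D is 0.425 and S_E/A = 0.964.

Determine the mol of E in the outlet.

33.3 mol

Conversion of D: D consumed = 0.425 × 241 = 102.4 mol = 1ξ₁ + 2ξ₂.
Selectivity: 1ξ₁ / (1ξ₂) = 0.964 → ξ₁ = 0.964 ξ₂.
Substitute: (1·0.964 + 2) ξ₂ = 102.4 → ξ₂ = 34.56 mol, ξ₁ = 33.31 mol.
Outlet amounts (n = n₀ + Σ ν·ξ):
  D: 241 − 1(33.31) − 2(34.56) = 138.6
  E: 0 + 1(33.31) = 33.31
  A: 0 + 1(34.56) = 34.56
  B: 0 + 2(34.56) = 69.11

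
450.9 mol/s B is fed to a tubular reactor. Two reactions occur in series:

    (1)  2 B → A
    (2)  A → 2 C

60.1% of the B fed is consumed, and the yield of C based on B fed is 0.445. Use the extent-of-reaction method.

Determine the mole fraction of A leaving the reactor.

0.0846

Conversion of B: B consumed = 2ξ₁ = 0.601 × 450.9 → ξ₁ = 135.5 mol/s.
Yield of C: 2ξ₂ / 450.9 = 0.445 → ξ₂ = 100.3 mol/s.
Outlet amounts (n = n₀ + Σ ν·ξ):
  B: 450.9 − 2(135.5) = 179.9
  A: 0 + 1(135.5) − 1(100.3) = 35.17
  C: 0 + 2(100.3) = 200.7
Total out = 415.7 mol/s; y_A = 35.17 / 415.7 = 0.0846.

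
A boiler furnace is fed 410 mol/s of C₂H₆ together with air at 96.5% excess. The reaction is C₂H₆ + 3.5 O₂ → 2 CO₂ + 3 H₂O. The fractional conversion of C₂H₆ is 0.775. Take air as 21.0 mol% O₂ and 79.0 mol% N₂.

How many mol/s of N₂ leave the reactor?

Stoichiometric O₂ = 3.5 × 410 = 1435 mol/s; O₂ fed = 1435 × 1.965 = 2820 mol/s.
N₂ fed = 2820 × 79/21 = 10610 mol/s.
Fuel reacted = 0.775 × 410 → ξ = 317.8 mol/s.
Outlet (n = n₀ + ν ξ):
  C₂H₆: 410 − 1(317.8) = 92.25
  O₂: 2820 − 3.5(317.8) = 1708
  N₂: 10610 (inert)
  CO₂: 0 + 2(317.8) = 635.5
  H₂O: 0 + 3(317.8) = 953.2

10600 mol/s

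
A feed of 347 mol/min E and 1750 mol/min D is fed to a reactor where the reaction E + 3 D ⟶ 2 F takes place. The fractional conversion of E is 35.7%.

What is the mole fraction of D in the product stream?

E reacted = 0.357 × 347 = 123.9 mol/min; ν_E = −1, so ξ = 123.9/1 = 123.9 mol/min.
Outlet amounts (n = n₀ + ν ξ):
  E: 347 − 1(123.9) = 223.1
  D: 1750 − 3(123.9) = 1378
  F: 0 + 2(123.9) = 247.8
Total out = 1849 mol/min; y_D = 1378 / 1849 = 0.7454.

0.745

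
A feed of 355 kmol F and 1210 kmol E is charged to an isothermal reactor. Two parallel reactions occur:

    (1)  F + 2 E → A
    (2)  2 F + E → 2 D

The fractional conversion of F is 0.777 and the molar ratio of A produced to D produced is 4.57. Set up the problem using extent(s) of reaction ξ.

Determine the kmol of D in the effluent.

49.5 kmol

Conversion of F: F consumed = 0.777 × 355 = 275.8 kmol = 1ξ₁ + 2ξ₂.
Selectivity: 1ξ₁ / (2ξ₂) = 4.57 → ξ₁ = 9.14 ξ₂.
Substitute: (1·9.14 + 2) ξ₂ = 275.8 → ξ₂ = 24.76 kmol, ξ₁ = 226.3 kmol.
Outlet amounts (n = n₀ + Σ ν·ξ):
  F: 355 − 1(226.3) − 2(24.76) = 79.16
  E: 1210 − 2(226.3) − 1(24.76) = 732.6
  A: 0 + 1(226.3) = 226.3
  D: 0 + 2(24.76) = 49.52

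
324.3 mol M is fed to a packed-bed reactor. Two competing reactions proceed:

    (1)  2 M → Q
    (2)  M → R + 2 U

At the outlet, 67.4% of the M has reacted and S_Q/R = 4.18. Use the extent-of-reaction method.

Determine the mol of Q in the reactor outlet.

Conversion of M: M consumed = 0.674 × 324.3 = 218.6 mol = 2ξ₁ + 1ξ₂.
Selectivity: 1ξ₁ / (1ξ₂) = 4.18 → ξ₁ = 4.18 ξ₂.
Substitute: (2·4.18 + 1) ξ₂ = 218.6 → ξ₂ = 23.35 mol, ξ₁ = 97.61 mol.
Outlet amounts (n = n₀ + Σ ν·ξ):
  M: 324.3 − 2(97.61) − 1(23.35) = 105.7
  Q: 0 + 1(97.61) = 97.61
  R: 0 + 1(23.35) = 23.35
  U: 0 + 2(23.35) = 46.7

97.6 mol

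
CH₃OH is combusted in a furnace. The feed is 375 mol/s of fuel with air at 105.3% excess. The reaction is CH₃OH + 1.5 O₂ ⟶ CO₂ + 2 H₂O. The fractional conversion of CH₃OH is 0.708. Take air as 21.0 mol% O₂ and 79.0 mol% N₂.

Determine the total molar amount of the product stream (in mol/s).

Stoichiometric O₂ = 1.5 × 375 = 562.5 mol/s; O₂ fed = 562.5 × 2.053 = 1155 mol/s.
N₂ fed = 1155 × 79/21 = 4344 mol/s.
Fuel reacted = 0.708 × 375 → ξ = 265.5 mol/s.
Outlet (n = n₀ + ν ξ):
  CH₃OH: 375 − 1(265.5) = 109.5
  O₂: 1155 − 1.5(265.5) = 756.6
  N₂: 4344 (inert)
  CO₂: 0 + 1(265.5) = 265.5
  H₂O: 0 + 2(265.5) = 531
Total out = 109.5 + 756.6 + 4344 + 265.5 + 531 = 6007 mol/s.

6010 mol/s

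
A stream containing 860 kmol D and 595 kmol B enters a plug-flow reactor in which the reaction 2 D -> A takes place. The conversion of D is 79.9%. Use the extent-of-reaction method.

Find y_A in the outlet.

D reacted = 0.799 × 860 = 687.1 kmol; ν_D = −2, so ξ = 687.1/2 = 343.6 kmol.
Outlet amounts (n = n₀ + ν ξ):
  D: 860 − 2(343.6) = 172.9
  A: 0 + 1(343.6) = 343.6
  B: 595 (inert)
Total out = 1111 kmol; y_A = 343.6 / 1111 = 0.3091.

0.309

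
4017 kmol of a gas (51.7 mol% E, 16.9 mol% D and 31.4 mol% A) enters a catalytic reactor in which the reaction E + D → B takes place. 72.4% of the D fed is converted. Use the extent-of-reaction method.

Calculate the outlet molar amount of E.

1590 kmol

D reacted = 0.724 × 678.9 = 491.5 kmol; ν_D = −1, so ξ = 491.5/1 = 491.5 kmol.
Outlet amounts (n = n₀ + ν ξ):
  E: 2077 − 1(491.5) = 1585
  D: 678.9 − 1(491.5) = 187.4
  B: 0 + 1(491.5) = 491.5
  A: 1261 (inert)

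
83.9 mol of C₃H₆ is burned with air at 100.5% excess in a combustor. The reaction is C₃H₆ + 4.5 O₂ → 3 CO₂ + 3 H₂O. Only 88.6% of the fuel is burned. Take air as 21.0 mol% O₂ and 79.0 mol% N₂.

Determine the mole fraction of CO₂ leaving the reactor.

0.0599

Stoichiometric O₂ = 4.5 × 83.9 = 377.6 mol; O₂ fed = 377.6 × 2.005 = 757 mol.
N₂ fed = 757 × 79/21 = 2848 mol.
Fuel reacted = 0.886 × 83.9 → ξ = 74.34 mol.
Outlet (n = n₀ + ν ξ):
  C₃H₆: 83.9 − 1(74.34) = 9.565
  O₂: 757 − 4.5(74.34) = 422.5
  N₂: 2848 (inert)
  CO₂: 0 + 3(74.34) = 223
  H₂O: 0 + 3(74.34) = 223
Total out = 3726 mol; y_CO₂ = 223 / 3726 = 0.05986.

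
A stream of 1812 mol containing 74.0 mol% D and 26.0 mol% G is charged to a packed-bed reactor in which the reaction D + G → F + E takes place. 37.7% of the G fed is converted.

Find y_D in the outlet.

0.642

G reacted = 0.377 × 471.1 = 177.6 mol; ν_G = −1, so ξ = 177.6/1 = 177.6 mol.
Outlet amounts (n = n₀ + ν ξ):
  D: 1341 − 1(177.6) = 1163
  G: 471.1 − 1(177.6) = 293.5
  F: 0 + 1(177.6) = 177.6
  E: 0 + 1(177.6) = 177.6
Total out = 1812 mol; y_D = 1163 / 1812 = 0.642.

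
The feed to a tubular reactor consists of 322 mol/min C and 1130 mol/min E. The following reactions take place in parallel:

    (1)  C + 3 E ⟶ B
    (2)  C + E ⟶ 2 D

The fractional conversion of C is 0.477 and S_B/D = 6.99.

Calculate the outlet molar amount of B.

143 mol/min

Conversion of C: C consumed = 0.477 × 322 = 153.6 mol/min = 1ξ₁ + 1ξ₂.
Selectivity: 1ξ₁ / (2ξ₂) = 6.99 → ξ₁ = 13.98 ξ₂.
Substitute: (1·13.98 + 1) ξ₂ = 153.6 → ξ₂ = 10.25 mol/min, ξ₁ = 143.3 mol/min.
Outlet amounts (n = n₀ + Σ ν·ξ):
  C: 322 − 1(143.3) − 1(10.25) = 168.4
  E: 1130 − 3(143.3) − 1(10.25) = 689.7
  B: 0 + 1(143.3) = 143.3
  D: 0 + 2(10.25) = 20.51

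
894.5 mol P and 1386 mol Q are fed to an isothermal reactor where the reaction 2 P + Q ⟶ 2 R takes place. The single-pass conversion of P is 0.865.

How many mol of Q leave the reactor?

P reacted = 0.865 × 894.5 = 773.7 mol; ν_P = −2, so ξ = 773.7/2 = 386.9 mol.
Outlet amounts (n = n₀ + ν ξ):
  P: 894.5 − 2(386.9) = 120.8
  Q: 1386 − 1(386.9) = 999.1
  R: 0 + 2(386.9) = 773.7

999 mol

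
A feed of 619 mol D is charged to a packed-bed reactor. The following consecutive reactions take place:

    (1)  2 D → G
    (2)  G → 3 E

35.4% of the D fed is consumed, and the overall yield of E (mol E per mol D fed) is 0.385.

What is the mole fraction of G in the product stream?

0.0451

Conversion of D: D consumed = 2ξ₁ = 0.354 × 619 → ξ₁ = 109.6 mol.
Yield of E: 3ξ₂ / 619 = 0.385 → ξ₂ = 79.44 mol.
Outlet amounts (n = n₀ + Σ ν·ξ):
  D: 619 − 2(109.6) = 399.9
  G: 0 + 1(109.6) − 1(79.44) = 30.12
  E: 0 + 3(79.44) = 238.3
Total out = 668.3 mol; y_G = 30.12 / 668.3 = 0.04508.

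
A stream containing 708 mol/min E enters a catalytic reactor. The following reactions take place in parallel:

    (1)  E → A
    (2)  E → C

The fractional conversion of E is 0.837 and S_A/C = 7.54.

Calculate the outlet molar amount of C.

69.4 mol/min

Conversion of E: E consumed = 0.837 × 708 = 592.6 mol/min = 1ξ₁ + 1ξ₂.
Selectivity: 1ξ₁ / (1ξ₂) = 7.54 → ξ₁ = 7.54 ξ₂.
Substitute: (1·7.54 + 1) ξ₂ = 592.6 → ξ₂ = 69.39 mol/min, ξ₁ = 523.2 mol/min.
Outlet amounts (n = n₀ + Σ ν·ξ):
  E: 708 − 1(523.2) − 1(69.39) = 115.4
  A: 0 + 1(523.2) = 523.2
  C: 0 + 1(69.39) = 69.39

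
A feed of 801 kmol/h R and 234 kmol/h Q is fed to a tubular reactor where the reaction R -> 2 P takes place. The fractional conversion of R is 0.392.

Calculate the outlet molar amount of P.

R reacted = 0.392 × 801 = 314 kmol/h; ν_R = −1, so ξ = 314/1 = 314 kmol/h.
Outlet amounts (n = n₀ + ν ξ):
  R: 801 − 1(314) = 487
  P: 0 + 2(314) = 628
  Q: 234 (inert)

628 kmol/h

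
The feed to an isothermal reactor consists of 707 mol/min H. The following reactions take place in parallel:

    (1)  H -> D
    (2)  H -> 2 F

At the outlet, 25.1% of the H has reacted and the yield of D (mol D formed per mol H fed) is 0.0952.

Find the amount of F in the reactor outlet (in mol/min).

Yield of D: 1ξ₁ / 707 = 0.0952 → ξ₁ = 67.31 mol/min.
Conversion of H: 1ξ₁ + 1ξ₂ = 0.251 × 707 = 177.5 → ξ₂ = 110.2 mol/min.
Outlet amounts (n = n₀ + Σ ν·ξ):
  H: 707 − 1(67.31) − 1(110.2) = 529.5
  D: 0 + 1(67.31) = 67.31
  F: 0 + 2(110.2) = 220.3

220 mol/min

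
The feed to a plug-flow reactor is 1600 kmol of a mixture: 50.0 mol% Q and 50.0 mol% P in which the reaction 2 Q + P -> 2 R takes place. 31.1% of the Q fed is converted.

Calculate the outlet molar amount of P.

Q reacted = 0.311 × 800 = 248.8 kmol; ν_Q = −2, so ξ = 248.8/2 = 124.4 kmol.
Outlet amounts (n = n₀ + ν ξ):
  Q: 800 − 2(124.4) = 551.2
  P: 800 − 1(124.4) = 675.6
  R: 0 + 2(124.4) = 248.8

676 kmol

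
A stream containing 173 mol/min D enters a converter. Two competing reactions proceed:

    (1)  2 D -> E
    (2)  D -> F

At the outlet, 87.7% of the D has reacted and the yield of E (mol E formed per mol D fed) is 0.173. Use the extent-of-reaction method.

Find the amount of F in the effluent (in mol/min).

91.9 mol/min

Yield of E: 1ξ₁ / 173 = 0.173 → ξ₁ = 29.93 mol/min.
Conversion of D: 2ξ₁ + 1ξ₂ = 0.877 × 173 = 151.7 → ξ₂ = 91.86 mol/min.
Outlet amounts (n = n₀ + Σ ν·ξ):
  D: 173 − 2(29.93) − 1(91.86) = 21.28
  E: 0 + 1(29.93) = 29.93
  F: 0 + 1(91.86) = 91.86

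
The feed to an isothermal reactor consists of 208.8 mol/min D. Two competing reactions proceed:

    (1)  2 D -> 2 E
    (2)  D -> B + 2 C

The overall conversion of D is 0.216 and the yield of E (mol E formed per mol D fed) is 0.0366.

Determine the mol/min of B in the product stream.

Yield of E: 2ξ₁ / 208.8 = 0.0366 → ξ₁ = 3.821 mol/min.
Conversion of D: 2ξ₁ + 1ξ₂ = 0.216 × 208.8 = 45.1 → ξ₂ = 37.46 mol/min.
Outlet amounts (n = n₀ + Σ ν·ξ):
  D: 208.8 − 2(3.821) − 1(37.46) = 163.7
  E: 0 + 2(3.821) = 7.642
  B: 0 + 1(37.46) = 37.46
  C: 0 + 2(37.46) = 74.92

37.5 mol/min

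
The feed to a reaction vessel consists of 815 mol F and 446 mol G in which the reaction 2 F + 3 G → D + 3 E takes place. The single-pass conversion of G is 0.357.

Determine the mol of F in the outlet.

709 mol

G reacted = 0.357 × 446 = 159.2 mol; ν_G = −3, so ξ = 159.2/3 = 53.07 mol.
Outlet amounts (n = n₀ + ν ξ):
  F: 815 − 2(53.07) = 708.9
  G: 446 − 3(53.07) = 286.8
  D: 0 + 1(53.07) = 53.07
  E: 0 + 3(53.07) = 159.2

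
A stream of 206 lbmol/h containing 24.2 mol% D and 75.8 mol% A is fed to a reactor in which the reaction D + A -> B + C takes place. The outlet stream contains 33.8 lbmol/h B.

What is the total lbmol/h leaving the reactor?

For B: n = n₀ + 1ξ → 33.8 = 0 + 1ξ, giving ξ = 33.8 lbmol/h.
Outlet amounts (n = n₀ + ν ξ):
  D: 49.85 − 1(33.8) = 16.05
  A: 156.1 − 1(33.8) = 122.3
  B: 0 + 1(33.8) = 33.8
  C: 0 + 1(33.8) = 33.8
Total out = 16.05 + 122.3 + 33.8 + 33.8 = 206 lbmol/h.

206 lbmol/h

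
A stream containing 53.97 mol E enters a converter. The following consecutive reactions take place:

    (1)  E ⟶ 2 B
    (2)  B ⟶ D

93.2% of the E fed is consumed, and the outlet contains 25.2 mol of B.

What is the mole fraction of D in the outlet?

Conversion of E: E consumed = 1ξ₁ = 0.932 × 53.97 → ξ₁ = 50.3 mol.
B balance: n_B = 0 + 2ξ₁ − 1ξ₂ = 25.2 → ξ₂ = (2·50.3 − 25.2)/1 = 75.4 mol.
Outlet amounts (n = n₀ + Σ ν·ξ):
  E: 53.97 − 1(50.3) = 3.67
  B: 0 + 2(50.3) − 1(75.4) = 25.2
  D: 0 + 1(75.4) = 75.4
Total out = 104.3 mol; y_D = 75.4 / 104.3 = 0.7231.

0.723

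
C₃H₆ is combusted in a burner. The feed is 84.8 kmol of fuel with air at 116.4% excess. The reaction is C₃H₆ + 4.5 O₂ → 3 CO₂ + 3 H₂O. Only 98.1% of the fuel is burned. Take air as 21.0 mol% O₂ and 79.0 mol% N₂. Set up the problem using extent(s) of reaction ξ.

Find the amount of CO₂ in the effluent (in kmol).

250 kmol

Stoichiometric O₂ = 4.5 × 84.8 = 381.6 kmol; O₂ fed = 381.6 × 2.164 = 825.8 kmol.
N₂ fed = 825.8 × 79/21 = 3107 kmol.
Fuel reacted = 0.981 × 84.8 → ξ = 83.19 kmol.
Outlet (n = n₀ + ν ξ):
  C₃H₆: 84.8 − 1(83.19) = 1.611
  O₂: 825.8 − 4.5(83.19) = 451.4
  N₂: 3107 (inert)
  CO₂: 0 + 3(83.19) = 249.6
  H₂O: 0 + 3(83.19) = 249.6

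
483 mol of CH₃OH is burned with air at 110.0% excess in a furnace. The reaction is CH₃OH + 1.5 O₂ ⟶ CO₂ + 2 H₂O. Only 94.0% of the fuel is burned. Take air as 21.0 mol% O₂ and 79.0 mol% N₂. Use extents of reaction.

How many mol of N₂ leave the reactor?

Stoichiometric O₂ = 1.5 × 483 = 724.5 mol; O₂ fed = 724.5 × 2.100 = 1521 mol.
N₂ fed = 1521 × 79/21 = 5724 mol.
Fuel reacted = 0.94 × 483 → ξ = 454 mol.
Outlet (n = n₀ + ν ξ):
  CH₃OH: 483 − 1(454) = 28.98
  O₂: 1521 − 1.5(454) = 840.4
  N₂: 5724 (inert)
  CO₂: 0 + 1(454) = 454
  H₂O: 0 + 2(454) = 908

5720 mol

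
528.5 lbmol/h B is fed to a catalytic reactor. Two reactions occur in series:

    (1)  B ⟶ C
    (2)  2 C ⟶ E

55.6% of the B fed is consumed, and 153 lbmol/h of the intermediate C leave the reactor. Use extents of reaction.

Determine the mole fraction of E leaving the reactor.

0.154

Conversion of B: B consumed = 1ξ₁ = 0.556 × 528.5 → ξ₁ = 293.8 lbmol/h.
C balance: n_C = 0 + 1ξ₁ − 2ξ₂ = 153 → ξ₂ = (1·293.8 − 153)/2 = 70.42 lbmol/h.
Outlet amounts (n = n₀ + Σ ν·ξ):
  B: 528.5 − 1(293.8) = 234.7
  C: 0 + 1(293.8) − 2(70.42) = 153
  E: 0 + 1(70.42) = 70.42
Total out = 458.1 lbmol/h; y_E = 70.42 / 458.1 = 0.1537.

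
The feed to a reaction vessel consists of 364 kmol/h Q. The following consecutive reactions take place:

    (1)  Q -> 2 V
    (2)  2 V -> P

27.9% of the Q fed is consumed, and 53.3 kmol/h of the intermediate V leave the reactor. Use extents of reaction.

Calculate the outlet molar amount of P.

74.9 kmol/h

Conversion of Q: Q consumed = 1ξ₁ = 0.279 × 364 → ξ₁ = 101.6 kmol/h.
V balance: n_V = 0 + 2ξ₁ − 2ξ₂ = 53.3 → ξ₂ = (2·101.6 − 53.3)/2 = 74.91 kmol/h.
Outlet amounts (n = n₀ + Σ ν·ξ):
  Q: 364 − 1(101.6) = 262.4
  V: 0 + 2(101.6) − 2(74.91) = 53.3
  P: 0 + 1(74.91) = 74.91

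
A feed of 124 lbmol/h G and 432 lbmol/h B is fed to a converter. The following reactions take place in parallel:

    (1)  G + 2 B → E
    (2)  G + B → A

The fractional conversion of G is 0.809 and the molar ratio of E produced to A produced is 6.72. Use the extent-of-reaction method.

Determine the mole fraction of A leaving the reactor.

0.0353

Conversion of G: G consumed = 0.809 × 124 = 100.3 lbmol/h = 1ξ₁ + 1ξ₂.
Selectivity: 1ξ₁ / (1ξ₂) = 6.72 → ξ₁ = 6.72 ξ₂.
Substitute: (1·6.72 + 1) ξ₂ = 100.3 → ξ₂ = 12.99 lbmol/h, ξ₁ = 87.32 lbmol/h.
Outlet amounts (n = n₀ + Σ ν·ξ):
  G: 124 − 1(87.32) − 1(12.99) = 23.68
  B: 432 − 2(87.32) − 1(12.99) = 244.4
  E: 0 + 1(87.32) = 87.32
  A: 0 + 1(12.99) = 12.99
Total out = 368.4 lbmol/h; y_A = 12.99 / 368.4 = 0.03528.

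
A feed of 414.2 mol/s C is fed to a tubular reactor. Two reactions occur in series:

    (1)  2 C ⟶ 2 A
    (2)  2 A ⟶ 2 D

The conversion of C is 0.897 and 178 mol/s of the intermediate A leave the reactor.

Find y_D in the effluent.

Conversion of C: C consumed = 2ξ₁ = 0.897 × 414.2 → ξ₁ = 185.8 mol/s.
A balance: n_A = 0 + 2ξ₁ − 2ξ₂ = 178 → ξ₂ = (2·185.8 − 178)/2 = 96.77 mol/s.
Outlet amounts (n = n₀ + Σ ν·ξ):
  C: 414.2 − 2(185.8) = 42.66
  A: 0 + 2(185.8) − 2(96.77) = 178
  D: 0 + 2(96.77) = 193.5
Total out = 414.2 mol/s; y_D = 193.5 / 414.2 = 0.4673.

0.467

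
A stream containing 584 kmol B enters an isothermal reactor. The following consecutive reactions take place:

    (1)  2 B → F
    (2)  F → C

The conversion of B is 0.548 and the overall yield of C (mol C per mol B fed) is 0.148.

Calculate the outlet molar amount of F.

Conversion of B: B consumed = 2ξ₁ = 0.548 × 584 → ξ₁ = 160 kmol.
Yield of C: 1ξ₂ / 584 = 0.148 → ξ₂ = 86.43 kmol.
Outlet amounts (n = n₀ + Σ ν·ξ):
  B: 584 − 2(160) = 264
  F: 0 + 1(160) − 1(86.43) = 73.58
  C: 0 + 1(86.43) = 86.43

73.6 kmol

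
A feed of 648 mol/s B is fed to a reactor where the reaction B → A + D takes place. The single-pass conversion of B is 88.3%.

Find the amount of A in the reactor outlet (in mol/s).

572 mol/s

B reacted = 0.883 × 648 = 572.2 mol/s; ν_B = −1, so ξ = 572.2/1 = 572.2 mol/s.
Outlet amounts (n = n₀ + ν ξ):
  B: 648 − 1(572.2) = 75.82
  A: 0 + 1(572.2) = 572.2
  D: 0 + 1(572.2) = 572.2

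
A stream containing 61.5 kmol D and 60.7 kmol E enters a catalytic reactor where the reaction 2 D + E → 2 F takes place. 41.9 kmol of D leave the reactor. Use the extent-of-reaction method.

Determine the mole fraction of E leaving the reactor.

For D: n = n₀ − 2ξ → 41.9 = 61.5 − 2ξ, giving ξ = 9.8 kmol.
Outlet amounts (n = n₀ + ν ξ):
  D: 61.5 − 2(9.8) = 41.9
  E: 60.7 − 1(9.8) = 50.9
  F: 0 + 2(9.8) = 19.6
Total out = 112.4 kmol; y_E = 50.9 / 112.4 = 0.4528.

0.453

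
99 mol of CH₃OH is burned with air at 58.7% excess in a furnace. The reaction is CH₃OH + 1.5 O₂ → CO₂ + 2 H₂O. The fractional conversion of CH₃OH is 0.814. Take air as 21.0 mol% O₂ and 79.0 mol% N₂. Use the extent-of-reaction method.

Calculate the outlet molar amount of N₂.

887 mol

Stoichiometric O₂ = 1.5 × 99 = 148.5 mol; O₂ fed = 148.5 × 1.587 = 235.7 mol.
N₂ fed = 235.7 × 79/21 = 886.6 mol.
Fuel reacted = 0.814 × 99 → ξ = 80.59 mol.
Outlet (n = n₀ + ν ξ):
  CH₃OH: 99 − 1(80.59) = 18.41
  O₂: 235.7 − 1.5(80.59) = 114.8
  N₂: 886.6 (inert)
  CO₂: 0 + 1(80.59) = 80.59
  H₂O: 0 + 2(80.59) = 161.2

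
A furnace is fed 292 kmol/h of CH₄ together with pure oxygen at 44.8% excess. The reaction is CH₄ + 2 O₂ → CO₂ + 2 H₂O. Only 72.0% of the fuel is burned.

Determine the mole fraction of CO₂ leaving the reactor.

Stoichiometric O₂ = 2 × 292 = 584 kmol/h; O₂ fed = 584 × 1.448 = 845.6 kmol/h.
Fuel reacted = 0.72 × 292 → ξ = 210.2 kmol/h.
Outlet (n = n₀ + ν ξ):
  CH₄: 292 − 1(210.2) = 81.76
  O₂: 845.6 − 2(210.2) = 425.2
  CO₂: 0 + 1(210.2) = 210.2
  H₂O: 0 + 2(210.2) = 420.5
Total out = 1138 kmol/h; y_CO₂ = 210.2 / 1138 = 0.1848.

0.185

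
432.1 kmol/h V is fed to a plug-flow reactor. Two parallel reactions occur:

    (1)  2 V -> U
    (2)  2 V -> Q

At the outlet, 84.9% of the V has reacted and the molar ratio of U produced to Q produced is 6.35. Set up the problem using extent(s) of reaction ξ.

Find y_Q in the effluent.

Conversion of V: V consumed = 0.849 × 432.1 = 366.9 kmol/h = 2ξ₁ + 2ξ₂.
Selectivity: 1ξ₁ / (1ξ₂) = 6.35 → ξ₁ = 6.35 ξ₂.
Substitute: (2·6.35 + 2) ξ₂ = 366.9 → ξ₂ = 24.96 kmol/h, ξ₁ = 158.5 kmol/h.
Outlet amounts (n = n₀ + Σ ν·ξ):
  V: 432.1 − 2(158.5) − 2(24.96) = 65.25
  U: 0 + 1(158.5) = 158.5
  Q: 0 + 1(24.96) = 24.96
Total out = 248.7 kmol/h; y_Q = 24.96 / 248.7 = 0.1004.

0.1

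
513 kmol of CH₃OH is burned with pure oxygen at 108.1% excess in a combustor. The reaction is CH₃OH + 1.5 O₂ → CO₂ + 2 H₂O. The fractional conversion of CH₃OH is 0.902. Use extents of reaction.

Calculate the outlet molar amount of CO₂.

463 kmol

Stoichiometric O₂ = 1.5 × 513 = 769.5 kmol; O₂ fed = 769.5 × 2.081 = 1601 kmol.
Fuel reacted = 0.902 × 513 → ξ = 462.7 kmol.
Outlet (n = n₀ + ν ξ):
  CH₃OH: 513 − 1(462.7) = 50.27
  O₂: 1601 − 1.5(462.7) = 907.2
  CO₂: 0 + 1(462.7) = 462.7
  H₂O: 0 + 2(462.7) = 925.5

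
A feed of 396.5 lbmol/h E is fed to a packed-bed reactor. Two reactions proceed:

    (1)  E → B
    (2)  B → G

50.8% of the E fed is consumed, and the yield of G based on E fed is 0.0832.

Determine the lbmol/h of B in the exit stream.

Conversion of E: E consumed = 1ξ₁ = 0.508 × 396.5 → ξ₁ = 201.4 lbmol/h.
Yield of G: 1ξ₂ / 396.5 = 0.0832 → ξ₂ = 32.99 lbmol/h.
Outlet amounts (n = n₀ + Σ ν·ξ):
  E: 396.5 − 1(201.4) = 195.1
  B: 0 + 1(201.4) − 1(32.99) = 168.4
  G: 0 + 1(32.99) = 32.99

168 lbmol/h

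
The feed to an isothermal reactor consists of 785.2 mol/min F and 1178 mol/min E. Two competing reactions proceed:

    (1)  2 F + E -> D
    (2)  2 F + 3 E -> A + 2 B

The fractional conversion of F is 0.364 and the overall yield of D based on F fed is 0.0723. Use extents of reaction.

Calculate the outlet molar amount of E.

863 mol/min

Yield of D: 1ξ₁ / 785.2 = 0.0723 → ξ₁ = 56.77 mol/min.
Conversion of F: 2ξ₁ + 2ξ₂ = 0.364 × 785.2 = 285.8 → ξ₂ = 86.14 mol/min.
Outlet amounts (n = n₀ + Σ ν·ξ):
  F: 785.2 − 2(56.77) − 2(86.14) = 499.4
  E: 1178 − 1(56.77) − 3(86.14) = 862.8
  D: 0 + 1(56.77) = 56.77
  A: 0 + 1(86.14) = 86.14
  B: 0 + 2(86.14) = 172.3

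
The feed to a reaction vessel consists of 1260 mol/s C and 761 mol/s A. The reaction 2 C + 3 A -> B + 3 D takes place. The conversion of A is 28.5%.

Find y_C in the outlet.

0.572

A reacted = 0.285 × 761 = 216.9 mol/s; ν_A = −3, so ξ = 216.9/3 = 72.3 mol/s.
Outlet amounts (n = n₀ + ν ξ):
  C: 1260 − 2(72.3) = 1115
  A: 761 − 3(72.3) = 544.1
  B: 0 + 1(72.3) = 72.3
  D: 0 + 3(72.3) = 216.9
Total out = 1949 mol/s; y_C = 1115 / 1949 = 0.5724.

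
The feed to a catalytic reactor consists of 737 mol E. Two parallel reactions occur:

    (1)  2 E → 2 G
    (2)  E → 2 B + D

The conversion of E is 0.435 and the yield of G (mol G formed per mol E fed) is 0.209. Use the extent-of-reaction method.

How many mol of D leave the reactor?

167 mol

Yield of G: 2ξ₁ / 737 = 0.209 → ξ₁ = 77.02 mol.
Conversion of E: 2ξ₁ + 1ξ₂ = 0.435 × 737 = 320.6 → ξ₂ = 166.6 mol.
Outlet amounts (n = n₀ + Σ ν·ξ):
  E: 737 − 2(77.02) − 1(166.6) = 416.4
  G: 0 + 2(77.02) = 154
  B: 0 + 2(166.6) = 333.1
  D: 0 + 1(166.6) = 166.6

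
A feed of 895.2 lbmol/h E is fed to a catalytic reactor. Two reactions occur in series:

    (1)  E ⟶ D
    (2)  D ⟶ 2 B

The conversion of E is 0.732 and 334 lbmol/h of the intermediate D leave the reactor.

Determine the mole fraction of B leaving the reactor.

Conversion of E: E consumed = 1ξ₁ = 0.732 × 895.2 → ξ₁ = 655.3 lbmol/h.
D balance: n_D = 0 + 1ξ₁ − 1ξ₂ = 334 → ξ₂ = (1·655.3 − 334)/1 = 321.3 lbmol/h.
Outlet amounts (n = n₀ + Σ ν·ξ):
  E: 895.2 − 1(655.3) = 239.9
  D: 0 + 1(655.3) − 1(321.3) = 334
  B: 0 + 2(321.3) = 642.6
Total out = 1216 lbmol/h; y_B = 642.6 / 1216 = 0.5282.

0.528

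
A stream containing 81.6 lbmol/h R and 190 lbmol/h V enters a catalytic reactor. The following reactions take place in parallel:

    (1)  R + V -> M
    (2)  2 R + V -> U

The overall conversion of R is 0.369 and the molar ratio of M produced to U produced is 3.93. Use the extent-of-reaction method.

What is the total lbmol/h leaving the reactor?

241 lbmol/h

Conversion of R: R consumed = 0.369 × 81.6 = 30.11 lbmol/h = 1ξ₁ + 2ξ₂.
Selectivity: 1ξ₁ / (1ξ₂) = 3.93 → ξ₁ = 3.93 ξ₂.
Substitute: (1·3.93 + 2) ξ₂ = 30.11 → ξ₂ = 5.078 lbmol/h, ξ₁ = 19.96 lbmol/h.
Outlet amounts (n = n₀ + Σ ν·ξ):
  R: 81.6 − 1(19.96) − 2(5.078) = 51.49
  V: 190 − 1(19.96) − 1(5.078) = 165
  M: 0 + 1(19.96) = 19.96
  U: 0 + 1(5.078) = 5.078
Total out = 51.49 + 165 + 19.96 + 5.078 = 241.5 lbmol/h.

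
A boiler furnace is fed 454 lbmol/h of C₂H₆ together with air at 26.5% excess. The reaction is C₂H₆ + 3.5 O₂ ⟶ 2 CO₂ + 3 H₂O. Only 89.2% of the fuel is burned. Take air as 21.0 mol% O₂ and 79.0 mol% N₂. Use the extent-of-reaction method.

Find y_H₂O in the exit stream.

0.119

Stoichiometric O₂ = 3.5 × 454 = 1589 lbmol/h; O₂ fed = 1589 × 1.265 = 2010 lbmol/h.
N₂ fed = 2010 × 79/21 = 7562 lbmol/h.
Fuel reacted = 0.892 × 454 → ξ = 405 lbmol/h.
Outlet (n = n₀ + ν ξ):
  C₂H₆: 454 − 1(405) = 49.03
  O₂: 2010 − 3.5(405) = 592.7
  N₂: 7562 (inert)
  CO₂: 0 + 2(405) = 809.9
  H₂O: 0 + 3(405) = 1215
Total out = 10230 lbmol/h; y_H₂O = 1215 / 10230 = 0.1188.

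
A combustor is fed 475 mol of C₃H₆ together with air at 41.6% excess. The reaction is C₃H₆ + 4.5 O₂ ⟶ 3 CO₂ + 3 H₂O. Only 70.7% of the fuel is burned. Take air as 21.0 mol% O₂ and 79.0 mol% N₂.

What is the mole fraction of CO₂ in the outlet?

0.0669

Stoichiometric O₂ = 4.5 × 475 = 2138 mol; O₂ fed = 2138 × 1.416 = 3027 mol.
N₂ fed = 3027 × 79/21 = 11390 mol.
Fuel reacted = 0.707 × 475 → ξ = 335.8 mol.
Outlet (n = n₀ + ν ξ):
  C₃H₆: 475 − 1(335.8) = 139.2
  O₂: 3027 − 4.5(335.8) = 1515
  N₂: 11390 (inert)
  CO₂: 0 + 3(335.8) = 1007
  H₂O: 0 + 3(335.8) = 1007
Total out = 15060 mol; y_CO₂ = 1007 / 15060 = 0.06692.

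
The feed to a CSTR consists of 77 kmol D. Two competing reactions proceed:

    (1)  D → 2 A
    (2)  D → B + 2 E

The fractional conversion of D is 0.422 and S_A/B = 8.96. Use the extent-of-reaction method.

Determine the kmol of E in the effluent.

11.9 kmol

Conversion of D: D consumed = 0.422 × 77 = 32.49 kmol = 1ξ₁ + 1ξ₂.
Selectivity: 2ξ₁ / (1ξ₂) = 8.96 → ξ₁ = 4.48 ξ₂.
Substitute: (1·4.48 + 1) ξ₂ = 32.49 → ξ₂ = 5.93 kmol, ξ₁ = 26.56 kmol.
Outlet amounts (n = n₀ + Σ ν·ξ):
  D: 77 − 1(26.56) − 1(5.93) = 44.51
  A: 0 + 2(26.56) = 53.13
  B: 0 + 1(5.93) = 5.93
  E: 0 + 2(5.93) = 11.86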